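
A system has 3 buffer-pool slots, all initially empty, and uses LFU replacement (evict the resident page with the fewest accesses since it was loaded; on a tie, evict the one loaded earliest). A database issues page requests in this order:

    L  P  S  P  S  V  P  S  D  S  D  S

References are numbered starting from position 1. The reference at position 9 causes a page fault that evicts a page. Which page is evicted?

V

pos 1: L: miss, frames [L]
pos 2: P: miss, frames [L, P]
pos 3: S: miss, frames [L, P, S]
pos 4: P: hit
pos 5: S: hit
pos 6: V: miss, evict L, frames [P, S, V]
pos 7: P: hit
pos 8: S: hit
pos 9: D: miss, evict V, frames [P, S, D]
At position 9, page V is evicted.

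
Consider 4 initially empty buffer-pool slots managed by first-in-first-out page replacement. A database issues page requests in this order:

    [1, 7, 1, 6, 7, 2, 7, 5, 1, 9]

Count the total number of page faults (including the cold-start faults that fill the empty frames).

7

1 -> fault, frames (1)
7 -> fault, frames (1 7)
1 -> hit
6 -> fault, frames (1 7 6)
7 -> hit
2 -> fault, frames (1 7 6 2)
7 -> hit
5 -> fault, evict 1, frames (7 6 2 5)
1 -> fault, evict 7, frames (6 2 5 1)
9 -> fault, evict 6, frames (2 5 1 9)
Page faults: 7.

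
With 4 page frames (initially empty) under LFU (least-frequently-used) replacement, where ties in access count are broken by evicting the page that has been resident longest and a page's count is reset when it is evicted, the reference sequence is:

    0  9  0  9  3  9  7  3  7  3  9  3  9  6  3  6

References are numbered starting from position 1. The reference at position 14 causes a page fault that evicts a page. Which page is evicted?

0

pos 1: 0 -> miss, frames (0)
pos 2: 9 -> miss, frames (0 9)
pos 3: 0 -> hit
pos 4: 9 -> hit
pos 5: 3 -> miss, frames (0 9 3)
pos 6: 9 -> hit
pos 7: 7 -> miss, frames (0 9 3 7)
pos 8: 3 -> hit
pos 9: 7 -> hit
pos 10: 3 -> hit
pos 11: 9 -> hit
pos 12: 3 -> hit
pos 13: 9 -> hit
pos 14: 6 -> miss, evict 0, frames (9 3 7 6)
At position 14, page 0 is evicted.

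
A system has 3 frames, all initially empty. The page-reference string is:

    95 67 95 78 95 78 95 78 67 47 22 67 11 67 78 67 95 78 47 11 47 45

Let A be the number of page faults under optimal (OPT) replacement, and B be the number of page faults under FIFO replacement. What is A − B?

-3

Under OPT: F F . F . . . . . F F . F . . . F . F . . F → 9 faults.
Under FIFO: F F . F . . . . . F F F F . F . F . F F . F → 12 faults.
A − B = 9 − 12 = -3.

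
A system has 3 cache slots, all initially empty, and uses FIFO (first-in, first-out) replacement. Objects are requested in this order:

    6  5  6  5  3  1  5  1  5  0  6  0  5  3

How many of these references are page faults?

6 -> miss, frames [6]
5 -> miss, frames [6, 5]
6 -> hit
5 -> hit
3 -> miss, frames [6, 5, 3]
1 -> miss, evict 6, frames [5, 3, 1]
5 -> hit
1 -> hit
5 -> hit
0 -> miss, evict 5, frames [3, 1, 0]
6 -> miss, evict 3, frames [1, 0, 6]
0 -> hit
5 -> miss, evict 1, frames [0, 6, 5]
3 -> miss, evict 0, frames [6, 5, 3]
Page faults: 8.

8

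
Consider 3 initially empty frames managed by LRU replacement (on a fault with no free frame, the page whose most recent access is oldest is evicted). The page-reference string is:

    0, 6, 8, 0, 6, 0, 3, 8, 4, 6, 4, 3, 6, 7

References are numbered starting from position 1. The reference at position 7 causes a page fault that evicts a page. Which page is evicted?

8

pos 1: 0: miss, frames {0}
pos 2: 6: miss, frames {0,6}
pos 3: 8: miss, frames {0,6,8}
pos 4: 0: hit
pos 5: 6: hit
pos 6: 0: hit
pos 7: 3: miss, evict 8, frames {6,0,3}
At position 7, page 8 is evicted.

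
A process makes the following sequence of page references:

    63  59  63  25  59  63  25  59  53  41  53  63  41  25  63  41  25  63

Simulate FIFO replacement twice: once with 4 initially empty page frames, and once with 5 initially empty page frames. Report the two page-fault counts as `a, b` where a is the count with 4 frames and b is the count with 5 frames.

6, 5

4 frames: F F . F . . . . F F . F . . . . . . → 6 faults.
5 frames: F F . F . . . . F F . . . . . . . . → 5 faults.
5 < 6: adding a frame reduced faults, as is typical.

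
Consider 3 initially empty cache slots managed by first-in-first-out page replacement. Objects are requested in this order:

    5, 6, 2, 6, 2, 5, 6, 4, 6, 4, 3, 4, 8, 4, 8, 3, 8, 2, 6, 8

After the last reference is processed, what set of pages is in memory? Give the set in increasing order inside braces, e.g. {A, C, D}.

{2, 6, 8}

5: fault, frames (5)
6: fault, frames (5 6)
2: fault, frames (5 6 2)
6: hit
2: hit
5: hit
6: hit
4: fault, evict 5, frames (6 2 4)
6: hit
4: hit
3: fault, evict 6, frames (2 4 3)
4: hit
8: fault, evict 2, frames (4 3 8)
4: hit
8: hit
3: hit
8: hit
2: fault, evict 4, frames (3 8 2)
6: fault, evict 3, frames (8 2 6)
8: hit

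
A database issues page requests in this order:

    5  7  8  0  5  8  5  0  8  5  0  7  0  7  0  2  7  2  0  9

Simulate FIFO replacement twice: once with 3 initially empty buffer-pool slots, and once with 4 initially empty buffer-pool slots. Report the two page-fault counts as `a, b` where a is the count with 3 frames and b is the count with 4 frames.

3 frames: F F F F F . . . . . . F . . . F . . F F → 9 faults.
4 frames: F F F F . . . . . . . . . . . F . . . F → 6 faults.
6 < 9: adding a frame reduced faults, as is typical.

9, 6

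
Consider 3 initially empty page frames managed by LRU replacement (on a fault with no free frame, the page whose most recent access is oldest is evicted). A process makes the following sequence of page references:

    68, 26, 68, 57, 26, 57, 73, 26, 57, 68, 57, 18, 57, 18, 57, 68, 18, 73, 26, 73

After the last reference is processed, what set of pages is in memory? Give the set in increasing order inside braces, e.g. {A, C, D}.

{18, 26, 73}

68 -> miss, frames [68]
26 -> miss, frames [68, 26]
68 -> hit
57 -> miss, frames [26, 68, 57]
26 -> hit
57 -> hit
73 -> miss, evict 68, frames [26, 57, 73]
26 -> hit
57 -> hit
68 -> miss, evict 73, frames [26, 57, 68]
57 -> hit
18 -> miss, evict 26, frames [68, 57, 18]
57 -> hit
18 -> hit
57 -> hit
68 -> hit
18 -> hit
73 -> miss, evict 57, frames [68, 18, 73]
26 -> miss, evict 68, frames [18, 73, 26]
73 -> hit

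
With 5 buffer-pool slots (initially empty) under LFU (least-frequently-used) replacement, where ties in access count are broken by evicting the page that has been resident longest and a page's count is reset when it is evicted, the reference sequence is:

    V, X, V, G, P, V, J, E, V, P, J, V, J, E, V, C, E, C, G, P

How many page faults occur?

V -> miss, frames {V}
X -> miss, frames {V,X}
V -> hit
G -> miss, frames {V,X,G}
P -> miss, frames {V,X,G,P}
V -> hit
J -> miss, frames {V,X,G,P,J}
E -> miss, evict X, frames {V,G,P,J,E}
V -> hit
P -> hit
J -> hit
V -> hit
J -> hit
E -> hit
V -> hit
C -> miss, evict G, frames {V,P,J,E,C}
E -> hit
C -> hit
G -> miss, evict P, frames {V,J,E,C,G}
P -> miss, evict G, frames {V,J,E,C,P}
Page faults: 9.

9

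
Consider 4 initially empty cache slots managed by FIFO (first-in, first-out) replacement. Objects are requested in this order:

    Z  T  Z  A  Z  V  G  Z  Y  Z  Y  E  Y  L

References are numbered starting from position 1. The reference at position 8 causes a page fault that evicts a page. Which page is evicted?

T

pos 1: Z → miss, frames [Z]
pos 2: T → miss, frames [Z, T]
pos 3: Z → hit
pos 4: A → miss, frames [Z, T, A]
pos 5: Z → hit
pos 6: V → miss, frames [Z, T, A, V]
pos 7: G → miss, evict Z, frames [T, A, V, G]
pos 8: Z → miss, evict T, frames [A, V, G, Z]
At position 8, page T is evicted.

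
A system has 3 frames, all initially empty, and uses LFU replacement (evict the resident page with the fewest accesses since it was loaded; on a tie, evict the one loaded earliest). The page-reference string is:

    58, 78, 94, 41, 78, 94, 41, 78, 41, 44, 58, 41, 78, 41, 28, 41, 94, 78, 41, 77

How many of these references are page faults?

58 -> miss, frames (58)
78 -> miss, frames (58 78)
94 -> miss, frames (58 78 94)
41 -> miss, evict 58, frames (78 94 41)
78 -> hit
94 -> hit
41 -> hit
78 -> hit
41 -> hit
44 -> miss, evict 94, frames (78 41 44)
58 -> miss, evict 44, frames (78 41 58)
41 -> hit
78 -> hit
41 -> hit
28 -> miss, evict 58, frames (78 41 28)
41 -> hit
94 -> miss, evict 28, frames (78 41 94)
78 -> hit
41 -> hit
77 -> miss, evict 94, frames (78 41 77)
Page faults: 9.

9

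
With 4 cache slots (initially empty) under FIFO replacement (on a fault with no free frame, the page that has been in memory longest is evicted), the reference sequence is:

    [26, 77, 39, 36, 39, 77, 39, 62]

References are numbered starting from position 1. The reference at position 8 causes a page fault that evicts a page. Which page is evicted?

26

pos 1: 26 -> fault, frames {26}
pos 2: 77 -> fault, frames {26,77}
pos 3: 39 -> fault, frames {26,77,39}
pos 4: 36 -> fault, frames {26,77,39,36}
pos 5: 39 -> hit
pos 6: 77 -> hit
pos 7: 39 -> hit
pos 8: 62 -> fault, evict 26, frames {77,39,36,62}
At position 8, page 26 is evicted.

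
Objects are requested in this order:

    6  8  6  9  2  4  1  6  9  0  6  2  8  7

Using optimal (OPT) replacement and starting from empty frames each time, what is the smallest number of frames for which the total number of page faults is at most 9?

4

f=1: 14 faults
f=2: 11 faults
f=3: 10 faults
f=4: 9 faults
f=5: 8 faults
f=6: 8 faults
f=7: 8 faults
f=8: 8 faults
Smallest f with faults ≤ 9 is 4.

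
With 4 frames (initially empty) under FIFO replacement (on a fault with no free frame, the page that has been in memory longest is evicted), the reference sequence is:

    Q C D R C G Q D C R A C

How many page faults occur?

8

Q: miss, frames [Q]
C: miss, frames [Q, C]
D: miss, frames [Q, C, D]
R: miss, frames [Q, C, D, R]
C: hit
G: miss, evict Q, frames [C, D, R, G]
Q: miss, evict C, frames [D, R, G, Q]
D: hit
C: miss, evict D, frames [R, G, Q, C]
R: hit
A: miss, evict R, frames [G, Q, C, A]
C: hit
Page faults: 8.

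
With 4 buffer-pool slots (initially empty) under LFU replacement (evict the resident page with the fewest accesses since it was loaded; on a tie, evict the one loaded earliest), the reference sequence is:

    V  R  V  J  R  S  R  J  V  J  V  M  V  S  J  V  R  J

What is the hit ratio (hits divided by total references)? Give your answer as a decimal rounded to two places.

V: fault, frames [V]
R: fault, frames [V, R]
V: hit
J: fault, frames [V, R, J]
R: hit
S: fault, frames [V, R, J, S]
R: hit
J: hit
V: hit
J: hit
V: hit
M: fault, evict S, frames [V, R, J, M]
V: hit
S: fault, evict M, frames [V, R, J, S]
J: hit
V: hit
R: hit
J: hit
Hits: 12 of 18 references → 12/18 = 0.6667.

0.67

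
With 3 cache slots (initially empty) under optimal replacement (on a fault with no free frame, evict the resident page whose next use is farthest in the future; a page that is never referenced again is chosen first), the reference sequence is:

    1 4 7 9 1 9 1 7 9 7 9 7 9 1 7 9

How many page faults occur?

4

1 → fault, frames {1}
4 → fault, frames {1,4}
7 → fault, frames {1,4,7}
9 → fault, evict 4, frames {1,7,9}
1 → hit
9 → hit
1 → hit
7 → hit
9 → hit
7 → hit
9 → hit
7 → hit
9 → hit
1 → hit
7 → hit
9 → hit
Page faults: 4.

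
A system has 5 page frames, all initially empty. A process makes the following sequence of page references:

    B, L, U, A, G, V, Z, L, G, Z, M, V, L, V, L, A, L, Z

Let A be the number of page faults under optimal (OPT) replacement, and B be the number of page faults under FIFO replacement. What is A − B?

-2

Under OPT: F F F F F F F . . . F . . . . . . . → 8 faults.
Under FIFO: F F F F F F F F . . F . . . . F . . → 10 faults.
A − B = 8 − 10 = -2.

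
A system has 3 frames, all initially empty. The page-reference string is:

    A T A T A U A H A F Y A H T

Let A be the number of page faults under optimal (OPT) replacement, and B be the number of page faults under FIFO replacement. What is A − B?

-2

Under OPT: F F . . . F . F . F F . . F → 7 faults.
Under FIFO: F F . . . F . F F F F . F F → 9 faults.
A − B = 7 − 9 = -2.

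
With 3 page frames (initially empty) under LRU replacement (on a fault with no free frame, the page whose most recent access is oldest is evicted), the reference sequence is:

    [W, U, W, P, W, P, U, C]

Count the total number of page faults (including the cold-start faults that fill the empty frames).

W → miss, frames (W)
U → miss, frames (W U)
W → hit
P → miss, frames (U W P)
W → hit
P → hit
U → hit
C → miss, evict W, frames (P U C)
Page faults: 4.

4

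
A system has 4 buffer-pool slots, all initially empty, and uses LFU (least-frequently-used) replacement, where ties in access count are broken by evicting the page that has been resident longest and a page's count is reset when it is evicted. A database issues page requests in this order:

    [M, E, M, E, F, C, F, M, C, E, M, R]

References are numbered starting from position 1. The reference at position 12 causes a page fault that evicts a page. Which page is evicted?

F

pos 1: M -> miss, frames [M]
pos 2: E -> miss, frames [M, E]
pos 3: M -> hit
pos 4: E -> hit
pos 5: F -> miss, frames [M, E, F]
pos 6: C -> miss, frames [M, E, F, C]
pos 7: F -> hit
pos 8: M -> hit
pos 9: C -> hit
pos 10: E -> hit
pos 11: M -> hit
pos 12: R -> miss, evict F, frames [M, E, C, R]
At position 12, page F is evicted.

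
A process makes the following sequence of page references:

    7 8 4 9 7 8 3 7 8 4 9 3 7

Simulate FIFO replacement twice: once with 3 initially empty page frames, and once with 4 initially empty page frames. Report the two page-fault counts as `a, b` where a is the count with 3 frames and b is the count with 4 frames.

10, 11

3 frames: F F F F F F F . . F F . F → 10 faults.
4 frames: F F F F . . F F F F F F F → 11 faults.
11 > 10: adding a frame increased faults — Belady's anomaly.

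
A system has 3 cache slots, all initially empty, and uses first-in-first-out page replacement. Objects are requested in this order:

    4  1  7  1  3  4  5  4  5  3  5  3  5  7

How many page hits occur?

4 → fault, frames (4)
1 → fault, frames (4 1)
7 → fault, frames (4 1 7)
1 → hit
3 → fault, evict 4, frames (1 7 3)
4 → fault, evict 1, frames (7 3 4)
5 → fault, evict 7, frames (3 4 5)
4 → hit
5 → hit
3 → hit
5 → hit
3 → hit
5 → hit
7 → fault, evict 3, frames (4 5 7)
Hits: 7.

7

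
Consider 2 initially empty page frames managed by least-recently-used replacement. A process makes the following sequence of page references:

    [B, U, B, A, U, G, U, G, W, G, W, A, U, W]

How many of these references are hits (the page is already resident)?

B -> miss, frames {B}
U -> miss, frames {B,U}
B -> hit
A -> miss, evict U, frames {B,A}
U -> miss, evict B, frames {A,U}
G -> miss, evict A, frames {U,G}
U -> hit
G -> hit
W -> miss, evict U, frames {G,W}
G -> hit
W -> hit
A -> miss, evict G, frames {W,A}
U -> miss, evict W, frames {A,U}
W -> miss, evict A, frames {U,W}
Hits: 5.

5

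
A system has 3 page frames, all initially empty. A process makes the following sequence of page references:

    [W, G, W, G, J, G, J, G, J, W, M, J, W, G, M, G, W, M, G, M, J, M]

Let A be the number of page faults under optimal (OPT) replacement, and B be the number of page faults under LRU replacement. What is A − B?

-1

Under OPT: F F . . F . . . . . F . . F . . . . . . F . → 6 faults.
Under LRU: F F . . F . . . . . F . . F F . . . . . F . → 7 faults.
A − B = 6 − 7 = -1.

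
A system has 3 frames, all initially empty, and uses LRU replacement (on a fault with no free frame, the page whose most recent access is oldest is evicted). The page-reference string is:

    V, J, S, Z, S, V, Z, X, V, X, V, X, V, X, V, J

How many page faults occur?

7

V: miss, frames [V]
J: miss, frames [V, J]
S: miss, frames [V, J, S]
Z: miss, evict V, frames [J, S, Z]
S: hit
V: miss, evict J, frames [Z, S, V]
Z: hit
X: miss, evict S, frames [V, Z, X]
V: hit
X: hit
V: hit
X: hit
V: hit
X: hit
V: hit
J: miss, evict Z, frames [X, V, J]
Page faults: 7.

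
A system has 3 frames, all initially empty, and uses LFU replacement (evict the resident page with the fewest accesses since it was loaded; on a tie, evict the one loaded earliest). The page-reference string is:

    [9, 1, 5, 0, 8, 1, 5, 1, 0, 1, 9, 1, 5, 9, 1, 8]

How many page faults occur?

9 -> miss, frames {9}
1 -> miss, frames {9,1}
5 -> miss, frames {9,1,5}
0 -> miss, evict 9, frames {1,5,0}
8 -> miss, evict 1, frames {5,0,8}
1 -> miss, evict 5, frames {0,8,1}
5 -> miss, evict 0, frames {8,1,5}
1 -> hit
0 -> miss, evict 8, frames {1,5,0}
1 -> hit
9 -> miss, evict 5, frames {1,0,9}
1 -> hit
5 -> miss, evict 0, frames {1,9,5}
9 -> hit
1 -> hit
8 -> miss, evict 5, frames {1,9,8}
Page faults: 11.

11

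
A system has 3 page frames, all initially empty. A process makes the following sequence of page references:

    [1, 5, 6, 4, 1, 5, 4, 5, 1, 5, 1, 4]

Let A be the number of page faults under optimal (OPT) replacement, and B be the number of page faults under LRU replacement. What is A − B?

Under OPT: F F F F . . . . . . . . → 4 faults.
Under LRU: F F F F F F . . . . . . → 6 faults.
A − B = 4 − 6 = -2.

-2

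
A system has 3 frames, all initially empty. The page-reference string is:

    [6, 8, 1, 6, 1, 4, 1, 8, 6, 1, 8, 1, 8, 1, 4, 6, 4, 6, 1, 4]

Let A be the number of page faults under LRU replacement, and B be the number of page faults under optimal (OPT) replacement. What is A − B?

Under LRU: F F F . . F . F F . . . . . F F . . . . → 8 faults.
Under OPT: F F F . . F . . F . . . . . F . . . . . → 6 faults.
A − B = 8 − 6 = 2.

2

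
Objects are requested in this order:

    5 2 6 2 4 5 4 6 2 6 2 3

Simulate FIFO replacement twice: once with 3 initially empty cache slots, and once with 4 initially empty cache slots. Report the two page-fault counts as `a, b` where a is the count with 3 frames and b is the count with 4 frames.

8, 5

3 frames: F F F . F F . . F F . F → 8 faults.
4 frames: F F F . F . . . . . . F → 5 faults.
5 < 8: adding a frame reduced faults, as is typical.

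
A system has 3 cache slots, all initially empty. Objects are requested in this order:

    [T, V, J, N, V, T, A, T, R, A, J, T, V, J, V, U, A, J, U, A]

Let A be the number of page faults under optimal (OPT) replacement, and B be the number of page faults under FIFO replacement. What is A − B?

Under OPT: F F F F . . F . F . F . F . . F . . . . → 9 faults.
Under FIFO: F F F F . F F . F . F F F . . F F F . . → 13 faults.
A − B = 9 − 13 = -4.

-4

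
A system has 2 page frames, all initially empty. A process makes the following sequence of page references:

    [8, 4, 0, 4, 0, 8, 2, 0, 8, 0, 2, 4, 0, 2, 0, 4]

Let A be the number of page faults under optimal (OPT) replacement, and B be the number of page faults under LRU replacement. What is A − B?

Under OPT: F F F . . F F . F . F F . F . F → 10 faults.
Under LRU: F F F . . F F F F . F F F F . F → 12 faults.
A − B = 10 − 12 = -2.

-2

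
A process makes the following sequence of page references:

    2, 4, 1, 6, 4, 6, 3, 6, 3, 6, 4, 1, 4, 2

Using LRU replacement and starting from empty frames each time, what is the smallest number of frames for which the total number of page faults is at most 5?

f=1: 14 faults
f=2: 9 faults
f=3: 7 faults
f=4: 6 faults
f=5: 5 faults
Smallest f with faults ≤ 5 is 5.

5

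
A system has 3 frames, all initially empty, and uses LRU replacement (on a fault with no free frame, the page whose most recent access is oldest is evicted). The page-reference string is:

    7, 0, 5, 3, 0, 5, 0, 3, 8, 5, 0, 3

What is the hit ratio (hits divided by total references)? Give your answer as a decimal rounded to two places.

7: miss, frames {7}
0: miss, frames {7,0}
5: miss, frames {7,0,5}
3: miss, evict 7, frames {0,5,3}
0: hit
5: hit
0: hit
3: hit
8: miss, evict 5, frames {0,3,8}
5: miss, evict 0, frames {3,8,5}
0: miss, evict 3, frames {8,5,0}
3: miss, evict 8, frames {5,0,3}
Hits: 4 of 12 references → 4/12 = 0.3333.

0.33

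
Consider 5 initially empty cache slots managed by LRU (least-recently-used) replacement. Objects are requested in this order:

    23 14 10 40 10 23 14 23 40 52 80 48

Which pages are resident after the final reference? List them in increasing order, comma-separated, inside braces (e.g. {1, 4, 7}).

{23, 40, 48, 52, 80}

23 → miss, frames (23)
14 → miss, frames (23 14)
10 → miss, frames (23 14 10)
40 → miss, frames (23 14 10 40)
10 → hit
23 → hit
14 → hit
23 → hit
40 → hit
52 → miss, frames (10 14 23 40 52)
80 → miss, evict 10, frames (14 23 40 52 80)
48 → miss, evict 14, frames (23 40 52 80 48)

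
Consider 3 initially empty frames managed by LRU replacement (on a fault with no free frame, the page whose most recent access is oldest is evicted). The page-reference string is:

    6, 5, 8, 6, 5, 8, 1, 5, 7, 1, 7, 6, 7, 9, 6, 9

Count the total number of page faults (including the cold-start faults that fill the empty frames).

6 -> miss, frames (6)
5 -> miss, frames (6 5)
8 -> miss, frames (6 5 8)
6 -> hit
5 -> hit
8 -> hit
1 -> miss, evict 6, frames (5 8 1)
5 -> hit
7 -> miss, evict 8, frames (1 5 7)
1 -> hit
7 -> hit
6 -> miss, evict 5, frames (1 7 6)
7 -> hit
9 -> miss, evict 1, frames (6 7 9)
6 -> hit
9 -> hit
Page faults: 7.

7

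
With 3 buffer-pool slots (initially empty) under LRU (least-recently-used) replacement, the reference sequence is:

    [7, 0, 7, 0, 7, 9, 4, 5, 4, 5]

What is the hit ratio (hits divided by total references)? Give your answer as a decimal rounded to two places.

0.50

7 -> miss, frames {7}
0 -> miss, frames {7,0}
7 -> hit
0 -> hit
7 -> hit
9 -> miss, frames {0,7,9}
4 -> miss, evict 0, frames {7,9,4}
5 -> miss, evict 7, frames {9,4,5}
4 -> hit
5 -> hit
Hits: 5 of 10 references → 5/10 = 0.5000.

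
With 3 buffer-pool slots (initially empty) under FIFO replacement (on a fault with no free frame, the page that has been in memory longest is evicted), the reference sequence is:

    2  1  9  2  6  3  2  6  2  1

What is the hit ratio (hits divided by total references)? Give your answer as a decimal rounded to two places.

2: fault, frames [2]
1: fault, frames [2, 1]
9: fault, frames [2, 1, 9]
2: hit
6: fault, evict 2, frames [1, 9, 6]
3: fault, evict 1, frames [9, 6, 3]
2: fault, evict 9, frames [6, 3, 2]
6: hit
2: hit
1: fault, evict 6, frames [3, 2, 1]
Hits: 3 of 10 references → 3/10 = 0.3000.

0.30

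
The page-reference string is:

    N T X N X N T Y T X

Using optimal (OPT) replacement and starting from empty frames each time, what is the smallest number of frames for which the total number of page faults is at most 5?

f=1: 10 faults
f=2: 6 faults
f=3: 4 faults
f=4: 4 faults
Smallest f with faults ≤ 5 is 3.

3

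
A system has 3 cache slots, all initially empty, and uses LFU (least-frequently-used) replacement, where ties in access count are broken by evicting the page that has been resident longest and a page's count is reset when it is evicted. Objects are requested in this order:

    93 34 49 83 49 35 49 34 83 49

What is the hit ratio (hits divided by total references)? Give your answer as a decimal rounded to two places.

0.30

93 -> fault, frames (93)
34 -> fault, frames (93 34)
49 -> fault, frames (93 34 49)
83 -> fault, evict 93, frames (34 49 83)
49 -> hit
35 -> fault, evict 34, frames (49 83 35)
49 -> hit
34 -> fault, evict 83, frames (49 35 34)
83 -> fault, evict 35, frames (49 34 83)
49 -> hit
Hits: 3 of 10 references → 3/10 = 0.3000.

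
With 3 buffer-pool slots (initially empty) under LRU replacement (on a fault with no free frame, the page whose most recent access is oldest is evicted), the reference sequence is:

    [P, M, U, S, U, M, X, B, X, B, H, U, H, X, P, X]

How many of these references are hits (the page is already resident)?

6

P -> fault, frames [P]
M -> fault, frames [P, M]
U -> fault, frames [P, M, U]
S -> fault, evict P, frames [M, U, S]
U -> hit
M -> hit
X -> fault, evict S, frames [U, M, X]
B -> fault, evict U, frames [M, X, B]
X -> hit
B -> hit
H -> fault, evict M, frames [X, B, H]
U -> fault, evict X, frames [B, H, U]
H -> hit
X -> fault, evict B, frames [U, H, X]
P -> fault, evict U, frames [H, X, P]
X -> hit
Hits: 6.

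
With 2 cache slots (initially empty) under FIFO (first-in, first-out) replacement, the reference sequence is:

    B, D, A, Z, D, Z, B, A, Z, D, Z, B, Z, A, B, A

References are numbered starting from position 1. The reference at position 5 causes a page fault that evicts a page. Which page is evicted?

pos 1: B: miss, frames {B}
pos 2: D: miss, frames {B,D}
pos 3: A: miss, evict B, frames {D,A}
pos 4: Z: miss, evict D, frames {A,Z}
pos 5: D: miss, evict A, frames {Z,D}
At position 5, page A is evicted.

A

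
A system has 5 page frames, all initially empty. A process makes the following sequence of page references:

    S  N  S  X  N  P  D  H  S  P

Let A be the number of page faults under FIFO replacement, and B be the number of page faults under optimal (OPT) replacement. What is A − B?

1

Under FIFO: F F . F . F F F F . → 7 faults.
Under OPT: F F . F . F F F . . → 6 faults.
A − B = 7 − 6 = 1.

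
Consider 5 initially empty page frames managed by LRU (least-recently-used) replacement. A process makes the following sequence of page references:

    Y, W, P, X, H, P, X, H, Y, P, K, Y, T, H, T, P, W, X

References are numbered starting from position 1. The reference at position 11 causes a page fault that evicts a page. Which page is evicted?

pos 1: Y -> fault, frames [Y]
pos 2: W -> fault, frames [Y, W]
pos 3: P -> fault, frames [Y, W, P]
pos 4: X -> fault, frames [Y, W, P, X]
pos 5: H -> fault, frames [Y, W, P, X, H]
pos 6: P -> hit
pos 7: X -> hit
pos 8: H -> hit
pos 9: Y -> hit
pos 10: P -> hit
pos 11: K -> fault, evict W, frames [X, H, Y, P, K]
At position 11, page W is evicted.

W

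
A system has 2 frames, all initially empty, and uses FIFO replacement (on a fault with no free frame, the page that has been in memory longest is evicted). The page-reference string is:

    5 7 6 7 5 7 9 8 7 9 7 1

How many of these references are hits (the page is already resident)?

2

5: fault, frames (5)
7: fault, frames (5 7)
6: fault, evict 5, frames (7 6)
7: hit
5: fault, evict 7, frames (6 5)
7: fault, evict 6, frames (5 7)
9: fault, evict 5, frames (7 9)
8: fault, evict 7, frames (9 8)
7: fault, evict 9, frames (8 7)
9: fault, evict 8, frames (7 9)
7: hit
1: fault, evict 7, frames (9 1)
Hits: 2.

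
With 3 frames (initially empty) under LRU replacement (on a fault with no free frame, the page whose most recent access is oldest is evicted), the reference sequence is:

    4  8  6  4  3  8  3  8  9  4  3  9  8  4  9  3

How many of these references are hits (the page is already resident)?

5

4: fault, frames {4}
8: fault, frames {4,8}
6: fault, frames {4,8,6}
4: hit
3: fault, evict 8, frames {6,4,3}
8: fault, evict 6, frames {4,3,8}
3: hit
8: hit
9: fault, evict 4, frames {3,8,9}
4: fault, evict 3, frames {8,9,4}
3: fault, evict 8, frames {9,4,3}
9: hit
8: fault, evict 4, frames {3,9,8}
4: fault, evict 3, frames {9,8,4}
9: hit
3: fault, evict 8, frames {4,9,3}
Hits: 5.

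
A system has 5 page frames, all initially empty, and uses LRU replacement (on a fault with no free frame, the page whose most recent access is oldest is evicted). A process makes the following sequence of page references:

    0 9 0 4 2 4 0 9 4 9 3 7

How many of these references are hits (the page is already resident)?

6

0 → fault, frames {0}
9 → fault, frames {0,9}
0 → hit
4 → fault, frames {9,0,4}
2 → fault, frames {9,0,4,2}
4 → hit
0 → hit
9 → hit
4 → hit
9 → hit
3 → fault, frames {2,0,4,9,3}
7 → fault, evict 2, frames {0,4,9,3,7}
Hits: 6.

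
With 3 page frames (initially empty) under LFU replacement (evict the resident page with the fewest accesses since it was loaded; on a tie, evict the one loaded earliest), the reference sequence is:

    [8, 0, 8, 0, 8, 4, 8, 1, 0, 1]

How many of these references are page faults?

4

8 -> miss, frames {8}
0 -> miss, frames {8,0}
8 -> hit
0 -> hit
8 -> hit
4 -> miss, frames {8,0,4}
8 -> hit
1 -> miss, evict 4, frames {8,0,1}
0 -> hit
1 -> hit
Page faults: 4.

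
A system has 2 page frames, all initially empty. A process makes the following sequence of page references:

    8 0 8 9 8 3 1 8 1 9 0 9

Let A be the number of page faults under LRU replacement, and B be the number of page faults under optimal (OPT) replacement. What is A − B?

Under LRU: F F . F . F F F . F F . → 8 faults.
Under OPT: F F . F . F F . . F F . → 7 faults.
A − B = 8 − 7 = 1.

1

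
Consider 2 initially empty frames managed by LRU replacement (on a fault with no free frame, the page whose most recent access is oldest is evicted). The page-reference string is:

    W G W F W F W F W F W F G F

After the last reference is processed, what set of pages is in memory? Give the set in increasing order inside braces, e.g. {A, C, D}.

{F, G}

W -> miss, frames {W}
G -> miss, frames {W,G}
W -> hit
F -> miss, evict G, frames {W,F}
W -> hit
F -> hit
W -> hit
F -> hit
W -> hit
F -> hit
W -> hit
F -> hit
G -> miss, evict W, frames {F,G}
F -> hit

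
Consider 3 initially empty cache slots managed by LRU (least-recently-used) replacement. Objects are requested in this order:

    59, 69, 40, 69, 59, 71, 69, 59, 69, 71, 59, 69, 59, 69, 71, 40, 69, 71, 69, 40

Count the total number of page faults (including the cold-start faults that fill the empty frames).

59 -> fault, frames {59}
69 -> fault, frames {59,69}
40 -> fault, frames {59,69,40}
69 -> hit
59 -> hit
71 -> fault, evict 40, frames {69,59,71}
69 -> hit
59 -> hit
69 -> hit
71 -> hit
59 -> hit
69 -> hit
59 -> hit
69 -> hit
71 -> hit
40 -> fault, evict 59, frames {69,71,40}
69 -> hit
71 -> hit
69 -> hit
40 -> hit
Page faults: 5.

5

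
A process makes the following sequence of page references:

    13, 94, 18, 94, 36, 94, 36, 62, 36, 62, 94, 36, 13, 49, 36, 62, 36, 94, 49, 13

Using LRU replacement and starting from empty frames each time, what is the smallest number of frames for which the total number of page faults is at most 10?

f=1: 20 faults
f=2: 14 faults
f=3: 11 faults
f=4: 10 faults
f=5: 6 faults
f=6: 6 faults
Smallest f with faults ≤ 10 is 4.

4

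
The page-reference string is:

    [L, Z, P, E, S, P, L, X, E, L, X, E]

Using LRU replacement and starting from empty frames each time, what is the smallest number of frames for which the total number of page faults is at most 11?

f=1: 12 faults
f=2: 12 faults
f=3: 8 faults
f=4: 8 faults
f=5: 6 faults
f=6: 6 faults
Smallest f with faults ≤ 11 is 3.

3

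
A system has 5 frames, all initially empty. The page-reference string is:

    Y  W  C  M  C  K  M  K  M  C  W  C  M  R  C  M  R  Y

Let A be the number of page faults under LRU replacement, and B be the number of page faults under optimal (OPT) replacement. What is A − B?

Under LRU: F F F F . F . . . . . . . F . . . F → 7 faults.
Under OPT: F F F F . F . . . . . . . F . . . . → 6 faults.
A − B = 7 − 6 = 1.

1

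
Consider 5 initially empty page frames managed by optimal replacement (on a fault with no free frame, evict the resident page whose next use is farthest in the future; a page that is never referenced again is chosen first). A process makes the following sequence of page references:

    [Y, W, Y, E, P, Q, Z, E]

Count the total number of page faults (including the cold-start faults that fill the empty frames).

6

Y -> miss, frames [Y]
W -> miss, frames [Y, W]
Y -> hit
E -> miss, frames [Y, W, E]
P -> miss, frames [Y, W, E, P]
Q -> miss, frames [Y, W, E, P, Q]
Z -> miss, evict Q, frames [Y, W, E, P, Z]
E -> hit
Page faults: 6.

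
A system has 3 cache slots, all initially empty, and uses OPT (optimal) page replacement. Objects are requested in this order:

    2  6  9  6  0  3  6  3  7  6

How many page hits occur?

4

2 → miss, frames (2)
6 → miss, frames (2 6)
9 → miss, frames (2 6 9)
6 → hit
0 → miss, evict 9, frames (2 6 0)
3 → miss, evict 0, frames (2 6 3)
6 → hit
3 → hit
7 → miss, evict 3, frames (2 6 7)
6 → hit
Hits: 4.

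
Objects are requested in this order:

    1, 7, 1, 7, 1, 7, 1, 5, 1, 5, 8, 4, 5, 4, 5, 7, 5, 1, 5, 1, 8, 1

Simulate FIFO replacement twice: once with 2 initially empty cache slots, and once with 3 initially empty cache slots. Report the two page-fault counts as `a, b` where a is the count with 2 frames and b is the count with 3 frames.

12, 9

2 frames: F F . . . . . F F . F F F . . F . F F . F F → 12 faults.
3 frames: F F . . . . . F . . F F . . . F F F . . F . → 9 faults.
9 < 12: adding a frame reduced faults, as is typical.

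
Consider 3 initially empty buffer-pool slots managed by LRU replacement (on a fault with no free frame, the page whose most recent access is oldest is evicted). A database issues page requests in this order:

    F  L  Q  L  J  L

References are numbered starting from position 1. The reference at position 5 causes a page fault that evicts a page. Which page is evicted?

F

pos 1: F -> miss, frames {F}
pos 2: L -> miss, frames {F,L}
pos 3: Q -> miss, frames {F,L,Q}
pos 4: L -> hit
pos 5: J -> miss, evict F, frames {Q,L,J}
At position 5, page F is evicted.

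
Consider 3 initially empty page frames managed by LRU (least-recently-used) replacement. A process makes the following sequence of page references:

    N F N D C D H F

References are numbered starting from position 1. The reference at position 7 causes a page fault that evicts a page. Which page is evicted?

N

pos 1: N -> miss, frames [N]
pos 2: F -> miss, frames [N, F]
pos 3: N -> hit
pos 4: D -> miss, frames [F, N, D]
pos 5: C -> miss, evict F, frames [N, D, C]
pos 6: D -> hit
pos 7: H -> miss, evict N, frames [C, D, H]
At position 7, page N is evicted.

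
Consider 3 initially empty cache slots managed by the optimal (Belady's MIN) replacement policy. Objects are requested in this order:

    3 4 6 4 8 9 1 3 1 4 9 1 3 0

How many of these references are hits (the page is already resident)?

6

3 -> miss, frames (3)
4 -> miss, frames (3 4)
6 -> miss, frames (3 4 6)
4 -> hit
8 -> miss, evict 6, frames (3 4 8)
9 -> miss, evict 8, frames (3 4 9)
1 -> miss, evict 9, frames (3 4 1)
3 -> hit
1 -> hit
4 -> hit
9 -> miss, evict 4, frames (3 1 9)
1 -> hit
3 -> hit
0 -> miss, evict 9, frames (3 1 0)
Hits: 6.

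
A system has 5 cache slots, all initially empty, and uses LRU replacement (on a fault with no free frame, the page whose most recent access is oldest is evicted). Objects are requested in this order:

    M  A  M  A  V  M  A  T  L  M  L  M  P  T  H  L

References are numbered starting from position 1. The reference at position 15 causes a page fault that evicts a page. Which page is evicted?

pos 1: M -> fault, frames [M]
pos 2: A -> fault, frames [M, A]
pos 3: M -> hit
pos 4: A -> hit
pos 5: V -> fault, frames [M, A, V]
pos 6: M -> hit
pos 7: A -> hit
pos 8: T -> fault, frames [V, M, A, T]
pos 9: L -> fault, frames [V, M, A, T, L]
pos 10: M -> hit
pos 11: L -> hit
pos 12: M -> hit
pos 13: P -> fault, evict V, frames [A, T, L, M, P]
pos 14: T -> hit
pos 15: H -> fault, evict A, frames [L, M, P, T, H]
At position 15, page A is evicted.

A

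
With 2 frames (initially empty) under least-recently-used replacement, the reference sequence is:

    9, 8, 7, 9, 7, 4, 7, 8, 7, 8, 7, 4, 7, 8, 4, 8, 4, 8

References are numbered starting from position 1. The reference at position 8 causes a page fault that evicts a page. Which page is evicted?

4

pos 1: 9 -> fault, frames [9]
pos 2: 8 -> fault, frames [9, 8]
pos 3: 7 -> fault, evict 9, frames [8, 7]
pos 4: 9 -> fault, evict 8, frames [7, 9]
pos 5: 7 -> hit
pos 6: 4 -> fault, evict 9, frames [7, 4]
pos 7: 7 -> hit
pos 8: 8 -> fault, evict 4, frames [7, 8]
At position 8, page 4 is evicted.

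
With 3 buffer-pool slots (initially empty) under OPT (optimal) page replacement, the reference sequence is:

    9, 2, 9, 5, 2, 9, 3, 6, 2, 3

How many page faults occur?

5

9: fault, frames [9]
2: fault, frames [9, 2]
9: hit
5: fault, frames [9, 2, 5]
2: hit
9: hit
3: fault, evict 5, frames [9, 2, 3]
6: fault, evict 9, frames [2, 3, 6]
2: hit
3: hit
Page faults: 5.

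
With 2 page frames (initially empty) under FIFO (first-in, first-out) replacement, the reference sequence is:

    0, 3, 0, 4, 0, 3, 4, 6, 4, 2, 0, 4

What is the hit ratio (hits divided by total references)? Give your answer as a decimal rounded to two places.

0.17

0: miss, frames {0}
3: miss, frames {0,3}
0: hit
4: miss, evict 0, frames {3,4}
0: miss, evict 3, frames {4,0}
3: miss, evict 4, frames {0,3}
4: miss, evict 0, frames {3,4}
6: miss, evict 3, frames {4,6}
4: hit
2: miss, evict 4, frames {6,2}
0: miss, evict 6, frames {2,0}
4: miss, evict 2, frames {0,4}
Hits: 2 of 12 references → 2/12 = 0.1667.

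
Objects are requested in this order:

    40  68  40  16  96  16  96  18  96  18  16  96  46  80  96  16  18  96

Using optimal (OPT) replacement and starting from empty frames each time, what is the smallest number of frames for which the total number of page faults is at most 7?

4

f=1: 18 faults
f=2: 10 faults
f=3: 8 faults
f=4: 7 faults
f=5: 7 faults
f=6: 7 faults
f=7: 7 faults
Smallest f with faults ≤ 7 is 4.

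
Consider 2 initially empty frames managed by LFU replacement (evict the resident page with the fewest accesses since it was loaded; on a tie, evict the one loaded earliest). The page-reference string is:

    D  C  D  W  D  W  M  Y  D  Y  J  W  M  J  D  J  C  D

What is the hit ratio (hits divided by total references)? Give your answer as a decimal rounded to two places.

0.44

D → miss, frames (D)
C → miss, frames (D C)
D → hit
W → miss, evict C, frames (D W)
D → hit
W → hit
M → miss, evict W, frames (D M)
Y → miss, evict M, frames (D Y)
D → hit
Y → hit
J → miss, evict Y, frames (D J)
W → miss, evict J, frames (D W)
M → miss, evict W, frames (D M)
J → miss, evict M, frames (D J)
D → hit
J → hit
C → miss, evict J, frames (D C)
D → hit
Hits: 8 of 18 references → 8/18 = 0.4444.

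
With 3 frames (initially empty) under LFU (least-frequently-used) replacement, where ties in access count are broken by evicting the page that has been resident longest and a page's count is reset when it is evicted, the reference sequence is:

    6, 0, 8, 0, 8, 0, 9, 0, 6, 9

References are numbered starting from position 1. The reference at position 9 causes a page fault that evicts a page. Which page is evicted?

9

pos 1: 6 → miss, frames {6}
pos 2: 0 → miss, frames {6,0}
pos 3: 8 → miss, frames {6,0,8}
pos 4: 0 → hit
pos 5: 8 → hit
pos 6: 0 → hit
pos 7: 9 → miss, evict 6, frames {0,8,9}
pos 8: 0 → hit
pos 9: 6 → miss, evict 9, frames {0,8,6}
At position 9, page 9 is evicted.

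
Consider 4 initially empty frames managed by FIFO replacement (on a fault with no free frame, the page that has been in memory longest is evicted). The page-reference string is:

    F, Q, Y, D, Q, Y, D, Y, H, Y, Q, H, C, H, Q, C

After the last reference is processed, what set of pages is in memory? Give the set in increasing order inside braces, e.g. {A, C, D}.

{C, D, H, Q}

F -> fault, frames {F}
Q -> fault, frames {F,Q}
Y -> fault, frames {F,Q,Y}
D -> fault, frames {F,Q,Y,D}
Q -> hit
Y -> hit
D -> hit
Y -> hit
H -> fault, evict F, frames {Q,Y,D,H}
Y -> hit
Q -> hit
H -> hit
C -> fault, evict Q, frames {Y,D,H,C}
H -> hit
Q -> fault, evict Y, frames {D,H,C,Q}
C -> hit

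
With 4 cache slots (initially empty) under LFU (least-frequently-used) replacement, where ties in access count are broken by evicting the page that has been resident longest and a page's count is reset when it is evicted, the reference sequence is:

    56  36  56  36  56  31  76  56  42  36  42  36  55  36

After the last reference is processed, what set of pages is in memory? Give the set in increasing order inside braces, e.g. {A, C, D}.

56 → fault, frames {56}
36 → fault, frames {56,36}
56 → hit
36 → hit
56 → hit
31 → fault, frames {56,36,31}
76 → fault, frames {56,36,31,76}
56 → hit
42 → fault, evict 31, frames {56,36,76,42}
36 → hit
42 → hit
36 → hit
55 → fault, evict 76, frames {56,36,42,55}
36 → hit

{36, 42, 55, 56}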